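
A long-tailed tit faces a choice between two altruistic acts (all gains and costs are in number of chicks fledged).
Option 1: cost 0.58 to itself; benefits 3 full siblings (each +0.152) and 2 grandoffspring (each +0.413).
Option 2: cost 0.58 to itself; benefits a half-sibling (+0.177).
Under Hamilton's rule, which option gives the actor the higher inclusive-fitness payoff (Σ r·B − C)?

Option 1: r to a full sibling = 0.5.
Option 1: r to a grandoffspring = 0.25.
Option 1: Σ r·B − C = (3·0.5·0.152 + 2·0.25·0.413) − 0.58 = -0.1455.
Option 2: r to a half-sibling = 0.25.
Option 2: Σ r·B − C = (1·0.25·0.177) − 0.58 = -0.53575.
Option 1 has the higher net inclusive-fitness payoff.

Option 1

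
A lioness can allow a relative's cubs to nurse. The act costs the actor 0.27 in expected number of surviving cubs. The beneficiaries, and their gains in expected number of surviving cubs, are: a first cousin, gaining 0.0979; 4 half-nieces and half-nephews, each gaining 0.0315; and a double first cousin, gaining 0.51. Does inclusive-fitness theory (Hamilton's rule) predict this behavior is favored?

Hamilton's rule: the trait is favored when the sum of r·B over every recipient exceeds the actor's cost C.
r to a first cousin = 0.125 (first cousins share one grandparent pair — two paths of length 4: r = 2·(1/2)^4 = 1/8).
r to a half-niece or half-nephew = 1/8 (half-aunt/uncle↔niece/nephew: one path of length 3: r = (1/2)^3 = 1/8).
r to a double first cousin = 1/4 (double first cousins share both grandparent pairs — four paths of length 4: r = 4·(1/2)^4 = 1/4).
Summing one r·B term per recipient: 1·0.125·0.0979 + 4·0.125·0.0315 + 1·0.25·0.51 = 0.1554875.
0.1554875 < 0.27: the indirect benefit is less than the cost.

No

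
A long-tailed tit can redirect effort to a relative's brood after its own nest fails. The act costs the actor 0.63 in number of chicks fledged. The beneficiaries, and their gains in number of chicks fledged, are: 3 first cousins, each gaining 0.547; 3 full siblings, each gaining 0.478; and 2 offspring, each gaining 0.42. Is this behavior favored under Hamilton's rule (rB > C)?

Hamilton's rule: the trait is favored when the sum of r·B over every recipient exceeds the actor's cost C.
r to a first cousin = 1/8 (first cousins share one grandparent pair — two paths of length 4: r = 2·(1/2)^4 = 1/8).
r to a full sibling = 0.5 (full sibs share both parents — two paths of length 2: r = 2·(1/2)^2 = 1/2).
r to an offspring = 1/2 (one parent–offspring link: r = (1/2)^1 = 1/2).
Summing one r·B term per recipient: 3·0.125·0.547 + 3·0.5·0.478 + 2·0.5·0.42 = 1.342125.
1.342125 > 0.63: the indirect benefit exceeds the cost.

Yes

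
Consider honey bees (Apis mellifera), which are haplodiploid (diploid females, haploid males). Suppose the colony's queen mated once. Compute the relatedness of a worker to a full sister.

Haplodiploid full sisters inherit their father's entire haploid genome identically (contributing 1/2) and on average half of their mother's contribution (1/2 · 1/2 = 1/4); r = 1/2 + 1/4 = 3/4.

0.75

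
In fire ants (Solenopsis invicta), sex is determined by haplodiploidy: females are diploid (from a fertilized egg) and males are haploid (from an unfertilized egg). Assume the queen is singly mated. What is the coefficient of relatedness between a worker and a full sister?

Haplodiploid full sisters inherit their father's entire haploid genome identically (contributing 1/2) and on average half of their mother's contribution (1/2 · 1/2 = 1/4); r = 1/2 + 1/4 = 3/4.

0.75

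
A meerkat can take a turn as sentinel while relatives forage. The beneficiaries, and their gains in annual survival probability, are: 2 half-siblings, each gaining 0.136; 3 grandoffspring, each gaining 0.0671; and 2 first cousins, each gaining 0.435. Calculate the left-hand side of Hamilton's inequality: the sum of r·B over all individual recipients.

r to a half-sibling = 1/4 (half-sibs share one parent — one path of length 2: r = (1/2)^2 = 1/4).
r to a grandoffspring = 1/4 (two parent–offspring links: r = (1/2)^2 = 1/4).
r to a first cousin = 1/8 (first cousins share one grandparent pair — two paths of length 4: r = 2·(1/2)^4 = 1/8).
Summing one r·B term per recipient: 2·0.25·0.136 + 3·0.25·0.0671 + 2·0.125·0.435 = 0.227075.

0.227075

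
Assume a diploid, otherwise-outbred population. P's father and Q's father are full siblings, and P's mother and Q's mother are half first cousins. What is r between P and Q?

Relatedness sums over independent paths through distinct common ancestors.
P and Q are related in two ways: first cousins through their fathers (r = 1/8) and half second cousins through their mothers (r = 1/64).
r = 1/8 + 1/64 = 0.140625.

0.140625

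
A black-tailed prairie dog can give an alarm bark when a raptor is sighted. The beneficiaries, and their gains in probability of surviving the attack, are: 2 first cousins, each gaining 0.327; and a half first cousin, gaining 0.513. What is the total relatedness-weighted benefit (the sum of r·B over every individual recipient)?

r to a first cousin = 1/8 (first cousins share one grandparent pair — two paths of length 4: r = 2·(1/2)^4 = 1/8).
r to a half first cousin = 0.0625 (half first cousins share one grandparent — one path of length 4: r = (1/2)^4 = 1/16).
Summing one r·B term per recipient: 2·0.125·0.327 + 1·0.0625·0.513 = 0.1138125.

0.1138125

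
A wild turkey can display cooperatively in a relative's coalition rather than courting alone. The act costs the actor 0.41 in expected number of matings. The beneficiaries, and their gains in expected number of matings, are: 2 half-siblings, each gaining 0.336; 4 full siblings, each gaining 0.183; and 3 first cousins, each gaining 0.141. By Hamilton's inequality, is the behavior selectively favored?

Yes

Hamilton's rule: the trait is favored when the sum of r·B over every recipient exceeds the actor's cost C.
r to a half-sibling = 0.25 (half-sibs share one parent — one path of length 2: r = (1/2)^2 = 1/4).
r to a full sibling = 1/2 (full sibs share both parents — two paths of length 2: r = 2·(1/2)^2 = 1/2).
r to a first cousin = 0.125 (first cousins share one grandparent pair — two paths of length 4: r = 2·(1/2)^4 = 1/8).
Summing one r·B term per recipient: 2·0.25·0.336 + 4·0.5·0.183 + 3·0.125·0.141 = 0.586875.
0.586875 > 0.41: the indirect benefit exceeds the cost.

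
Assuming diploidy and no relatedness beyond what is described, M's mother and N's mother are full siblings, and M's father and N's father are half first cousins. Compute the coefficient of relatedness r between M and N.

With two independent routes of shared ancestry, r is the sum of the two contributions.
M and N are related in two ways: first cousins through their mothers (r = 1/8) and half second cousins through their fathers (r = 1/64).
r = 1/8 + 1/64 = 9/64 = 0.140625.

0.140625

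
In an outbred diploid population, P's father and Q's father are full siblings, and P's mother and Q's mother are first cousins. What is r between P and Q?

0.15625

Relatedness sums over independent paths through distinct common ancestors.
P and Q are related in two ways: first cousins through their fathers (r = 1/8) and second cousins through their mothers (r = 1/32).
r = 1/8 + 1/32 = 0.15625.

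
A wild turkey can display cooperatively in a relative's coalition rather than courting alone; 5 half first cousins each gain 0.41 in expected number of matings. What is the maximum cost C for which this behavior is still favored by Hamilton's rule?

0.128125

r to a half first cousin = 1/16 (half first cousins share one grandparent — one path of length 4: r = (1/2)^4 = 1/16).
Hamilton's rule: n·r·B > C, so the trait is favored while C < n·r·B = 5·0.0625·0.41 = 0.128125.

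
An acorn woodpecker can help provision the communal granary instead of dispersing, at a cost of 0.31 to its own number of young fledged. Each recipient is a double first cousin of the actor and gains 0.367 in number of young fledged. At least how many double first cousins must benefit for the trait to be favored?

4

r to a double first cousin = 0.25 (double first cousins share both grandparent pairs — four paths of length 4: r = 4·(1/2)^4 = 1/4).
Hamilton's rule: n·r·B > C  ⇒  n > C/(r·B) = 0.31/(0.25·0.367) = 3.379.
The smallest integer exceeding 3.379 is 4.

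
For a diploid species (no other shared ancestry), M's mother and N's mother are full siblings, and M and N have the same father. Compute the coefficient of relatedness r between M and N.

0.375

Independent pedigree routes through distinct common ancestors add.
M and N are related in two ways: first cousins through their mothers (r = 1/8) and half-sibs through their shared father (r = 1/4).
r = 1/8 + 1/4 = 0.375.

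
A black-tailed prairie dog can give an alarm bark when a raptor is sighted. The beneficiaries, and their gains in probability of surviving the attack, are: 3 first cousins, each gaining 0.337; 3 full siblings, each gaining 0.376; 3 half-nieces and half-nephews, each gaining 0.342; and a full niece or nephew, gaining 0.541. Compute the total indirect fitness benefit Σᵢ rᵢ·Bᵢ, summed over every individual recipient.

0.953875

r to a first cousin = 1/8 (first cousins share one grandparent pair — two paths of length 4: r = 2·(1/2)^4 = 1/8).
r to a full sibling = 0.5 (full sibs share both parents — two paths of length 2: r = 2·(1/2)^2 = 1/2).
r to a half-niece or half-nephew = 1/8 (half-aunt/uncle↔niece/nephew: one path of length 3: r = (1/2)^3 = 1/8).
r to a full niece or nephew = 1/4 (full aunt/uncle↔niece/nephew: two paths of length 3 through the shared grandparent pair: r = 2·(1/2)^3 = 1/4).
Summing one r·B term per recipient: 3·0.125·0.337 + 3·0.5·0.376 + 3·0.125·0.342 + 1·0.25·0.541 = 0.953875.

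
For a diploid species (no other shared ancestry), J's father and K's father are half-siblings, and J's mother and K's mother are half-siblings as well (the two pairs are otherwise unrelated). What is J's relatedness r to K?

With two independent routes of shared ancestry, r is the sum of the two contributions.
J and K are related in two ways: half first cousins through their fathers (r = 1/16) and half first cousins through their mothers (r = 1/16).
r = 1/16 + 1/16 = 0.125.

0.125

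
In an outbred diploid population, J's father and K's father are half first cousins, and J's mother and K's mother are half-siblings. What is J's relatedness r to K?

Relatedness sums over independent paths through distinct common ancestors.
J and K are related in two ways: half second cousins through their fathers (r = 1/64) and half first cousins through their mothers (r = 1/16).
r = 1/64 + 1/16 = 5/64 = 0.078125.

0.078125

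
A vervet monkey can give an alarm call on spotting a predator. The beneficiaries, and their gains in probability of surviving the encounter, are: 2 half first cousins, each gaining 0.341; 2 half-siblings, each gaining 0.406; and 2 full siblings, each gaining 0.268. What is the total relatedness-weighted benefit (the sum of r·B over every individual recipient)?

0.513625

r to a half first cousin = 1/16 (half first cousins share one grandparent — one path of length 4: r = (1/2)^4 = 1/16).
r to a half-sibling = 1/4 (half-sibs share one parent — one path of length 2: r = (1/2)^2 = 1/4).
r to a full sibling = 0.5 (full sibs share both parents — two paths of length 2: r = 2·(1/2)^2 = 1/2).
Summing one r·B term per recipient: 2·0.0625·0.341 + 2·0.25·0.406 + 2·0.5·0.268 = 0.513625.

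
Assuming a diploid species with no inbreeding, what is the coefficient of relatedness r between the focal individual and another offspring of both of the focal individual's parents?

0.5

Each parent–offspring link contributes a factor of 1/2, and independent paths through distinct common ancestors add.
Full sibs share both parents — two paths of length 2: r = 2·(1/2)^2 = 1/2.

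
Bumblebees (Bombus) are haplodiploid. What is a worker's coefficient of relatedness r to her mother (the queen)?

One meiotic link between diploid queen and diploid daughter: r = 1/2.

0.5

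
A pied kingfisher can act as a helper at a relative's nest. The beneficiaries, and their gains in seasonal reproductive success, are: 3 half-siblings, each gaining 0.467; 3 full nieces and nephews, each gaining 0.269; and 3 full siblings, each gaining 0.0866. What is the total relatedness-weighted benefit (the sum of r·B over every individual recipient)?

r to a half-sibling = 0.25 (half-sibs share one parent — one path of length 2: r = (1/2)^2 = 1/4).
r to a full niece or nephew = 1/4 (full aunt/uncle↔niece/nephew: two paths of length 3 through the shared grandparent pair: r = 2·(1/2)^3 = 1/4).
r to a full sibling = 1/2 (full sibs share both parents — two paths of length 2: r = 2·(1/2)^2 = 1/2).
Summing one r·B term per recipient: 3·0.25·0.467 + 3·0.25·0.269 + 3·0.5·0.0866 = 0.6819.

0.6819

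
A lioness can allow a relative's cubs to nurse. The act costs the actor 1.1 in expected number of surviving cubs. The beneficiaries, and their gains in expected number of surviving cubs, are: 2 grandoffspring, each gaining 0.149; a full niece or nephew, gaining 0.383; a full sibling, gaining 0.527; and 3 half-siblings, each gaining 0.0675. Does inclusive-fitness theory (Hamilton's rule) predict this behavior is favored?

Hamilton's rule: the trait is favored when the sum of r·B over every recipient exceeds the actor's cost C.
r to a grandoffspring = 0.25 (two parent–offspring links: r = (1/2)^2 = 1/4).
r to a full niece or nephew = 0.25 (full aunt/uncle↔niece/nephew: two paths of length 3 through the shared grandparent pair: r = 2·(1/2)^3 = 1/4).
r to a full sibling = 0.5 (full sibs share both parents — two paths of length 2: r = 2·(1/2)^2 = 1/2).
r to a half-sibling = 0.25 (half-sibs share one parent — one path of length 2: r = (1/2)^2 = 1/4).
Summing one r·B term per recipient: 2·0.25·0.149 + 1·0.25·0.383 + 1·0.5·0.527 + 3·0.25·0.0675 = 0.484375.
0.484375 < 1.1: the indirect benefit is less than the cost.

No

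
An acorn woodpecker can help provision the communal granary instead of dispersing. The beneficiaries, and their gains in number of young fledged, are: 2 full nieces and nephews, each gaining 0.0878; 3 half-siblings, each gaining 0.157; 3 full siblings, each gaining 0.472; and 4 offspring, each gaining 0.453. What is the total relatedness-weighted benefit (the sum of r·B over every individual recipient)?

r to a full niece or nephew = 0.25 (full aunt/uncle↔niece/nephew: two paths of length 3 through the shared grandparent pair: r = 2·(1/2)^3 = 1/4).
r to a half-sibling = 1/4 (half-sibs share one parent — one path of length 2: r = (1/2)^2 = 1/4).
r to a full sibling = 1/2 (full sibs share both parents — two paths of length 2: r = 2·(1/2)^2 = 1/2).
r to an offspring = 1/2 (one parent–offspring link: r = (1/2)^1 = 1/2).
Summing one r·B term per recipient: 2·0.25·0.0878 + 3·0.25·0.157 + 3·0.5·0.472 + 4·0.5·0.453 = 1.77565.

1.77565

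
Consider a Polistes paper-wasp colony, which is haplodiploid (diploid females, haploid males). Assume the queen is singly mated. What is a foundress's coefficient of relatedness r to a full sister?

0.75

Haplodiploid full sisters inherit their father's entire haploid genome identically (contributing 1/2) and on average half of their mother's contribution (1/2 · 1/2 = 1/4); r = 1/2 + 1/4 = 3/4.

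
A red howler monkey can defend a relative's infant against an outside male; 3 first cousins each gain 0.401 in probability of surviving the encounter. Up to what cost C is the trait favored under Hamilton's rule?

r to a first cousin = 0.125 (first cousins share one grandparent pair — two paths of length 4: r = 2·(1/2)^4 = 1/8).
Hamilton's rule: n·r·B > C, so the trait is favored while C < n·r·B = 3·0.125·0.401 = 0.150375.

0.150375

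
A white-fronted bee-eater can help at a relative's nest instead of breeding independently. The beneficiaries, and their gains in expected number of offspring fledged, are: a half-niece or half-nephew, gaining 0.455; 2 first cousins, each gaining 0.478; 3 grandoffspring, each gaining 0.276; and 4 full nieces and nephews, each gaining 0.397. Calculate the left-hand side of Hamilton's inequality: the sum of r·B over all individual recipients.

0.780375

r to a half-niece or half-nephew = 1/8 (half-aunt/uncle↔niece/nephew: one path of length 3: r = (1/2)^3 = 1/8).
r to a first cousin = 0.125 (first cousins share one grandparent pair — two paths of length 4: r = 2·(1/2)^4 = 1/8).
r to a grandoffspring = 0.25 (two parent–offspring links: r = (1/2)^2 = 1/4).
r to a full niece or nephew = 1/4 (full aunt/uncle↔niece/nephew: two paths of length 3 through the shared grandparent pair: r = 2·(1/2)^3 = 1/4).
Summing one r·B term per recipient: 1·0.125·0.455 + 2·0.125·0.478 + 3·0.25·0.276 + 4·0.25·0.397 = 0.780375.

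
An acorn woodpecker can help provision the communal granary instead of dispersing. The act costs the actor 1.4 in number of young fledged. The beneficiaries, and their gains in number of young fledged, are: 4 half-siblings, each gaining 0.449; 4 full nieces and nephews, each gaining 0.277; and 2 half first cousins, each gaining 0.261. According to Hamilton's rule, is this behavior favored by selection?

No

Hamilton's rule: the trait is favored when the sum of r·B over every recipient exceeds the actor's cost C.
r to a half-sibling = 0.25 (half-sibs share one parent — one path of length 2: r = (1/2)^2 = 1/4).
r to a full niece or nephew = 0.25 (full aunt/uncle↔niece/nephew: two paths of length 3 through the shared grandparent pair: r = 2·(1/2)^3 = 1/4).
r to a half first cousin = 0.0625 (half first cousins share one grandparent — one path of length 4: r = (1/2)^4 = 1/16).
Summing one r·B term per recipient: 4·0.25·0.449 + 4·0.25·0.277 + 2·0.0625·0.261 = 0.758625.
0.758625 < 1.4: the indirect benefit is less than the cost.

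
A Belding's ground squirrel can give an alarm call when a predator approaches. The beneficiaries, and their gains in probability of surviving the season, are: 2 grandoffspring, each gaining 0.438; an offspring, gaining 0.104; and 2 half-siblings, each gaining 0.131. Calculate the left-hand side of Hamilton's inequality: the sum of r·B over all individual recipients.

r to a grandoffspring = 0.25 (two parent–offspring links: r = (1/2)^2 = 1/4).
r to an offspring = 0.5 (one parent–offspring link: r = (1/2)^1 = 1/2).
r to a half-sibling = 1/4 (half-sibs share one parent — one path of length 2: r = (1/2)^2 = 1/4).
Summing one r·B term per recipient: 2·0.25·0.438 + 1·0.5·0.104 + 2·0.25·0.131 = 0.3365.

0.3365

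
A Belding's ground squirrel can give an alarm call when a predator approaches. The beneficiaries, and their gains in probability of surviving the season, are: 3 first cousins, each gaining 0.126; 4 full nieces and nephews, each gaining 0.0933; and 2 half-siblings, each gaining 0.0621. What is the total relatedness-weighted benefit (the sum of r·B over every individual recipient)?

r to a first cousin = 1/8 (first cousins share one grandparent pair — two paths of length 4: r = 2·(1/2)^4 = 1/8).
r to a full niece or nephew = 0.25 (full aunt/uncle↔niece/nephew: two paths of length 3 through the shared grandparent pair: r = 2·(1/2)^3 = 1/4).
r to a half-sibling = 1/4 (half-sibs share one parent — one path of length 2: r = (1/2)^2 = 1/4).
Summing one r·B term per recipient: 3·0.125·0.126 + 4·0.25·0.0933 + 2·0.25·0.0621 = 0.1716.

0.1716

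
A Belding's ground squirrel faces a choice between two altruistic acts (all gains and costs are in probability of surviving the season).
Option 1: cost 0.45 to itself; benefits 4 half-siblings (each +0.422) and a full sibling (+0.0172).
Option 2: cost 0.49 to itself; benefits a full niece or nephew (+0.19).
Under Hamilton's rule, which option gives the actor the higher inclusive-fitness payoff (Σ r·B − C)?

Option 1: r to a half-sibling = 0.25.
Option 1: r to a full sibling = 0.5.
Option 1: Σ r·B − C = (4·0.25·0.422 + 1·0.5·0.0172) − 0.45 = -0.0194.
Option 2: r to a full niece or nephew = 0.25.
Option 2: Σ r·B − C = (1·0.25·0.19) − 0.49 = -0.4425.
Option 1 has the higher net inclusive-fitness payoff.

Option 1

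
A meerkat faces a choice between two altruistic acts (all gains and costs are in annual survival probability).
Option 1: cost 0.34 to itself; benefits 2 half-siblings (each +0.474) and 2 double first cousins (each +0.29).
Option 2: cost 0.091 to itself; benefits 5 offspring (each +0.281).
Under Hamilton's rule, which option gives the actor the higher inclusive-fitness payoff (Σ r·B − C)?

Option 2

Option 1: r to a half-sibling = 0.25.
Option 1: r to a double first cousin = 0.25.
Option 1: Σ r·B − C = (2·0.25·0.474 + 2·0.25·0.29) − 0.34 = 0.042.
Option 2: r to an offspring = 0.5.
Option 2: Σ r·B − C = (5·0.5·0.281) − 0.091 = 0.6115.
Option 2 has the higher net inclusive-fitness payoff.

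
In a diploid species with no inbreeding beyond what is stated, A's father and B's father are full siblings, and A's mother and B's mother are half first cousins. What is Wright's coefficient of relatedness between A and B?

0.140625

With two independent routes of shared ancestry, r is the sum of the two contributions.
A and B are related in two ways: first cousins through their fathers (r = 1/8) and half second cousins through their mothers (r = 1/64).
r = 1/8 + 1/64 = 9/64 = 0.140625.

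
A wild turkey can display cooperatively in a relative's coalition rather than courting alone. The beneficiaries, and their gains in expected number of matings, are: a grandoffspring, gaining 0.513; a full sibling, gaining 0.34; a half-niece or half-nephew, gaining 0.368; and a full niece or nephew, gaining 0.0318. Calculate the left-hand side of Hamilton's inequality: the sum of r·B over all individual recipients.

r to a grandoffspring = 0.25 (two parent–offspring links: r = (1/2)^2 = 1/4).
r to a full sibling = 0.5 (full sibs share both parents — two paths of length 2: r = 2·(1/2)^2 = 1/2).
r to a half-niece or half-nephew = 0.125 (half-aunt/uncle↔niece/nephew: one path of length 3: r = (1/2)^3 = 1/8).
r to a full niece or nephew = 1/4 (full aunt/uncle↔niece/nephew: two paths of length 3 through the shared grandparent pair: r = 2·(1/2)^3 = 1/4).
Summing one r·B term per recipient: 1·0.25·0.513 + 1·0.5·0.34 + 1·0.125·0.368 + 1·0.25·0.0318 = 0.3522.

0.3522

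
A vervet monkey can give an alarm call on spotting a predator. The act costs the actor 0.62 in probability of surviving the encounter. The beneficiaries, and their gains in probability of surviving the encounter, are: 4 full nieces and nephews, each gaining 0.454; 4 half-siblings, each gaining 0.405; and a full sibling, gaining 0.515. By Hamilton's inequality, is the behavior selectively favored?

Hamilton's rule: the trait is favored when the sum of r·B over every recipient exceeds the actor's cost C.
r to a full niece or nephew = 0.25 (full aunt/uncle↔niece/nephew: two paths of length 3 through the shared grandparent pair: r = 2·(1/2)^3 = 1/4).
r to a half-sibling = 0.25 (half-sibs share one parent — one path of length 2: r = (1/2)^2 = 1/4).
r to a full sibling = 0.5 (full sibs share both parents — two paths of length 2: r = 2·(1/2)^2 = 1/2).
Summing one r·B term per recipient: 4·0.25·0.454 + 4·0.25·0.405 + 1·0.5·0.515 = 1.1165.
1.1165 > 0.62: the indirect benefit exceeds the cost.

Yes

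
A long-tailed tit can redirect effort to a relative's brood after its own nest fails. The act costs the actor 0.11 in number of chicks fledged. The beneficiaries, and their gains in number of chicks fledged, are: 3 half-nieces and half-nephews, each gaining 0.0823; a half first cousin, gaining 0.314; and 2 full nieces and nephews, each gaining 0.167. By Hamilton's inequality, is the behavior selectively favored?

Hamilton's rule: the trait is favored when the sum of r·B over every recipient exceeds the actor's cost C.
r to a half-niece or half-nephew = 1/8 (half-aunt/uncle↔niece/nephew: one path of length 3: r = (1/2)^3 = 1/8).
r to a half first cousin = 0.0625 (half first cousins share one grandparent — one path of length 4: r = (1/2)^4 = 1/16).
r to a full niece or nephew = 1/4 (full aunt/uncle↔niece/nephew: two paths of length 3 through the shared grandparent pair: r = 2·(1/2)^3 = 1/4).
Summing one r·B term per recipient: 3·0.125·0.0823 + 1·0.0625·0.314 + 2·0.25·0.167 = 0.1339875.
0.1339875 > 0.11: the indirect benefit exceeds the cost.

Yes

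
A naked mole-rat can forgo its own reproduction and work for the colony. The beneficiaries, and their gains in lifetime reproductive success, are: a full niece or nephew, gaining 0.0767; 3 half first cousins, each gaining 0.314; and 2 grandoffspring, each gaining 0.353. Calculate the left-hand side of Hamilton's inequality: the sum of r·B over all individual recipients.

r to a full niece or nephew = 1/4 (full aunt/uncle↔niece/nephew: two paths of length 3 through the shared grandparent pair: r = 2·(1/2)^3 = 1/4).
r to a half first cousin = 1/16 (half first cousins share one grandparent — one path of length 4: r = (1/2)^4 = 1/16).
r to a grandoffspring = 0.25 (two parent–offspring links: r = (1/2)^2 = 1/4).
Summing one r·B term per recipient: 1·0.25·0.0767 + 3·0.0625·0.314 + 2·0.25·0.353 = 0.25455.

0.25455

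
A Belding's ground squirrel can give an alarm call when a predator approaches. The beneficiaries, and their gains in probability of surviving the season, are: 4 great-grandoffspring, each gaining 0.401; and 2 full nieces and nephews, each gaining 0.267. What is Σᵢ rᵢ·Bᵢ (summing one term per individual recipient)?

0.334

r to a great-grandoffspring = 1/8 (three parent–offspring links: r = (1/2)^3 = 1/8).
r to a full niece or nephew = 1/4 (full aunt/uncle↔niece/nephew: two paths of length 3 through the shared grandparent pair: r = 2·(1/2)^3 = 1/4).
Summing one r·B term per recipient: 4·0.125·0.401 + 2·0.25·0.267 = 0.334.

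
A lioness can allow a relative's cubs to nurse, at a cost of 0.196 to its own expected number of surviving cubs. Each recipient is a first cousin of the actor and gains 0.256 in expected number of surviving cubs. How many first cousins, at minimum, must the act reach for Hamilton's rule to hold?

r to a first cousin = 0.125 (first cousins share one grandparent pair — two paths of length 4: r = 2·(1/2)^4 = 1/8).
Hamilton's rule: n·r·B > C  ⇒  n > C/(r·B) = 0.196/(0.125·0.256) = 6.125.
The smallest integer exceeding 6.125 is 7.

7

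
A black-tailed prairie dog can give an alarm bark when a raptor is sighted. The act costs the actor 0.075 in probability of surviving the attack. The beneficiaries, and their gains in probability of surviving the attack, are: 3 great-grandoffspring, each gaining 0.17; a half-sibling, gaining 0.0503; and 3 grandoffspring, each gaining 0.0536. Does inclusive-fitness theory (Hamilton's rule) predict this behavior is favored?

Yes

Hamilton's rule: the trait is favored when the sum of r·B over every recipient exceeds the actor's cost C.
r to a great-grandoffspring = 0.125 (three parent–offspring links: r = (1/2)^3 = 1/8).
r to a half-sibling = 0.25 (half-sibs share one parent — one path of length 2: r = (1/2)^2 = 1/4).
r to a grandoffspring = 1/4 (two parent–offspring links: r = (1/2)^2 = 1/4).
Summing one r·B term per recipient: 3·0.125·0.17 + 1·0.25·0.0503 + 3·0.25·0.0536 = 0.116525.
0.116525 > 0.075: the indirect benefit exceeds the cost.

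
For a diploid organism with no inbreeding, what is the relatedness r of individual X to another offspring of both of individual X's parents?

Each parent–offspring link contributes a factor of 1/2, and independent paths through distinct common ancestors add.
Full sibs share both parents — two paths of length 2: r = 2·(1/2)^2 = 1/2.

0.5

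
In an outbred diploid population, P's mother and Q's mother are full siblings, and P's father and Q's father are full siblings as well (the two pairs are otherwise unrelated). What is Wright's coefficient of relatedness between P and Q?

Wright's path rule: contributions from independent ancestry routes add.
P and Q are related in two ways: first cousins through their mothers (r = 1/8) and first cousins through their fathers (r = 1/8) — i.e. double first cousins.
r = 1/8 + 1/8 = 0.25.

0.25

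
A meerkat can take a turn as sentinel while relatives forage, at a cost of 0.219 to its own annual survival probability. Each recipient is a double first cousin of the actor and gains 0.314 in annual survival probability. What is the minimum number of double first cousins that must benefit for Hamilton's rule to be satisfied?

3

r to a double first cousin = 0.25 (double first cousins share both grandparent pairs — four paths of length 4: r = 4·(1/2)^4 = 1/4).
Hamilton's rule: n·r·B > C  ⇒  n > C/(r·B) = 0.219/(0.25·0.314) = 2.79.
The smallest integer exceeding 2.79 is 3.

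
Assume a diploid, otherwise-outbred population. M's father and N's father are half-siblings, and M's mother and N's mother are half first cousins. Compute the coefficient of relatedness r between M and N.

Relatedness sums over independent paths through distinct common ancestors.
M and N are related in two ways: half first cousins through their fathers (r = 1/16) and half second cousins through their mothers (r = 1/64).
r = 1/16 + 1/64 = 5/64 = 0.078125.

0.078125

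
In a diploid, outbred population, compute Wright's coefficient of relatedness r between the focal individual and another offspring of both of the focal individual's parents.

Each parent–offspring link contributes a factor of 1/2, and independent paths through distinct common ancestors add.
Full sibs share both parents — two paths of length 2: r = 2·(1/2)^2 = 1/2.

0.5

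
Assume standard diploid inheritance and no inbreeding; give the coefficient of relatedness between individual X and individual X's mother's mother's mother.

Each parent–offspring link contributes a factor of 1/2, and independent paths through distinct common ancestors add.
Three parent–offspring links: r = (1/2)^3 = 1/8.

0.125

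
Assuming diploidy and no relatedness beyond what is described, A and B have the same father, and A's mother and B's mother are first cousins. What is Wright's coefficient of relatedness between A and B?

Wright's path rule: contributions from independent ancestry routes add.
A and B are related in two ways: half-sibs through their shared father (r = 1/4) and second cousins through their mothers (r = 1/32).
r = 1/4 + 1/32 = 9/32 = 0.28125.

0.28125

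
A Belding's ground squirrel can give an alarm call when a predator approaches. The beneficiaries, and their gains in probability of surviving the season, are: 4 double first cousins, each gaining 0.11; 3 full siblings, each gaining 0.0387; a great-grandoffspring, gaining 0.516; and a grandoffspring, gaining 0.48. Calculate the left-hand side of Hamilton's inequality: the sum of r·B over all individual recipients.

r to a double first cousin = 0.25 (double first cousins share both grandparent pairs — four paths of length 4: r = 4·(1/2)^4 = 1/4).
r to a full sibling = 1/2 (full sibs share both parents — two paths of length 2: r = 2·(1/2)^2 = 1/2).
r to a great-grandoffspring = 1/8 (three parent–offspring links: r = (1/2)^3 = 1/8).
r to a grandoffspring = 0.25 (two parent–offspring links: r = (1/2)^2 = 1/4).
Summing one r·B term per recipient: 4·0.25·0.11 + 3·0.5·0.0387 + 1·0.125·0.516 + 1·0.25·0.48 = 0.35255.

0.35255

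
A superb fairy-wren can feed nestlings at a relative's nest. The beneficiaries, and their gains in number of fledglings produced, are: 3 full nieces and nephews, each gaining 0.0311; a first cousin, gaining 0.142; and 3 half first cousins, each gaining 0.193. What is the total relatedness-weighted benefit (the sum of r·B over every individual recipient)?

r to a full niece or nephew = 0.25 (full aunt/uncle↔niece/nephew: two paths of length 3 through the shared grandparent pair: r = 2·(1/2)^3 = 1/4).
r to a first cousin = 1/8 (first cousins share one grandparent pair — two paths of length 4: r = 2·(1/2)^4 = 1/8).
r to a half first cousin = 0.0625 (half first cousins share one grandparent — one path of length 4: r = (1/2)^4 = 1/16).
Summing one r·B term per recipient: 3·0.25·0.0311 + 1·0.125·0.142 + 3·0.0625·0.193 = 0.0772625.

0.0772625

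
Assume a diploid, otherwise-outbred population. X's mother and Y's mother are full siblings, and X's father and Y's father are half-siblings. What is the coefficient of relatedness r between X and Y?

With two independent routes of shared ancestry, r is the sum of the two contributions.
X and Y are related in two ways: first cousins through their mothers (r = 1/8) and half first cousins through their fathers (r = 1/16).
r = 1/8 + 1/16 = 0.1875.

0.1875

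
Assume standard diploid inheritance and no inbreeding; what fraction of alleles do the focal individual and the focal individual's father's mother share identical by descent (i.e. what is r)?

Each parent–offspring link contributes a factor of 1/2, and independent paths through distinct common ancestors add.
Two parent–offspring links: r = (1/2)^2 = 1/4.

0.25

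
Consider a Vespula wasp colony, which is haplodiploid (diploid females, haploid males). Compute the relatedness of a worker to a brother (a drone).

0.25

Her haploid brother carries none of their father's genes and a random half of their mother's genome; that half matches the maternal half of her own genome with probability 1/2: r = 1/2 · 1/2 = 1/4.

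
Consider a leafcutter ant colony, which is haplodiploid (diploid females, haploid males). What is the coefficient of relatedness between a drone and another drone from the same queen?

0.5

Haploid brothers each carry a random half of the queen's diploid genome, so on average they share half: r = 1/2.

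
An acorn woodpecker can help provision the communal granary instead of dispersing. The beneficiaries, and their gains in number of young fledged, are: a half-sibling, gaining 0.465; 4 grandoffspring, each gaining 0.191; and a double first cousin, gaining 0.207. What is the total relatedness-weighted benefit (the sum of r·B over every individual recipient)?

0.359

r to a half-sibling = 0.25 (half-sibs share one parent — one path of length 2: r = (1/2)^2 = 1/4).
r to a grandoffspring = 1/4 (two parent–offspring links: r = (1/2)^2 = 1/4).
r to a double first cousin = 0.25 (double first cousins share both grandparent pairs — four paths of length 4: r = 4·(1/2)^4 = 1/4).
Summing one r·B term per recipient: 1·0.25·0.465 + 4·0.25·0.191 + 1·0.25·0.207 = 0.359.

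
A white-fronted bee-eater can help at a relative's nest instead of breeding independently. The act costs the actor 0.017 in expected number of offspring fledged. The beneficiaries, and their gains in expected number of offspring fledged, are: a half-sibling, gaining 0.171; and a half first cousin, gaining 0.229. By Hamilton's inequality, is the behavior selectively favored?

Hamilton's rule: the trait is favored when the sum of r·B over every recipient exceeds the actor's cost C.
r to a half-sibling = 0.25 (half-sibs share one parent — one path of length 2: r = (1/2)^2 = 1/4).
r to a half first cousin = 1/16 (half first cousins share one grandparent — one path of length 4: r = (1/2)^4 = 1/16).
Summing one r·B term per recipient: 1·0.25·0.171 + 1·0.0625·0.229 = 0.0570625.
0.0570625 > 0.017: the indirect benefit exceeds the cost.

Yes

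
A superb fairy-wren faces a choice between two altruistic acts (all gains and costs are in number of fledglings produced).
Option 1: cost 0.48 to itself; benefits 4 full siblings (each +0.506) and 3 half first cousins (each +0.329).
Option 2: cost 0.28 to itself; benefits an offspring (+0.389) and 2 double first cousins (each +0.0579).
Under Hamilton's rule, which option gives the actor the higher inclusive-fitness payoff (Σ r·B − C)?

Option 1: r to a full sibling = 0.5.
Option 1: r to a half first cousin = 0.0625.
Option 1: Σ r·B − C = (4·0.5·0.506 + 3·0.0625·0.329) − 0.48 = 0.5936875.
Option 2: r to an offspring = 0.5.
Option 2: r to a double first cousin = 0.25.
Option 2: Σ r·B − C = (1·0.5·0.389 + 2·0.25·0.0579) − 0.28 = -0.05655.
Option 1 has the higher net inclusive-fitness payoff.

Option 1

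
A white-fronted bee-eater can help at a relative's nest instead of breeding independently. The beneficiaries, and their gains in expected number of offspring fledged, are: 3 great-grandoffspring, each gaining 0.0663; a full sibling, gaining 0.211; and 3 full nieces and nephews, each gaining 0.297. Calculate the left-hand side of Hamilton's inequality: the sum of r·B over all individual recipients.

0.3531125

r to a great-grandoffspring = 0.125 (three parent–offspring links: r = (1/2)^3 = 1/8).
r to a full sibling = 0.5 (full sibs share both parents — two paths of length 2: r = 2·(1/2)^2 = 1/2).
r to a full niece or nephew = 1/4 (full aunt/uncle↔niece/nephew: two paths of length 3 through the shared grandparent pair: r = 2·(1/2)^3 = 1/4).
Summing one r·B term per recipient: 3·0.125·0.0663 + 1·0.5·0.211 + 3·0.25·0.297 = 0.3531125.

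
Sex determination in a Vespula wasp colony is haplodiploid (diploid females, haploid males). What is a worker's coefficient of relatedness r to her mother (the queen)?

One meiotic link between diploid queen and diploid daughter: r = 1/2.

0.5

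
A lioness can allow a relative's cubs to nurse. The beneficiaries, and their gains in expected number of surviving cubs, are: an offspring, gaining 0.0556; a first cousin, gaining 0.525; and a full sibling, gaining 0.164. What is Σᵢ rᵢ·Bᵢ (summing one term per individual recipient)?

r to an offspring = 1/2 (one parent–offspring link: r = (1/2)^1 = 1/2).
r to a first cousin = 1/8 (first cousins share one grandparent pair — two paths of length 4: r = 2·(1/2)^4 = 1/8).
r to a full sibling = 0.5 (full sibs share both parents — two paths of length 2: r = 2·(1/2)^2 = 1/2).
Summing one r·B term per recipient: 1·0.5·0.0556 + 1·0.125·0.525 + 1·0.5·0.164 = 0.175425.

0.175425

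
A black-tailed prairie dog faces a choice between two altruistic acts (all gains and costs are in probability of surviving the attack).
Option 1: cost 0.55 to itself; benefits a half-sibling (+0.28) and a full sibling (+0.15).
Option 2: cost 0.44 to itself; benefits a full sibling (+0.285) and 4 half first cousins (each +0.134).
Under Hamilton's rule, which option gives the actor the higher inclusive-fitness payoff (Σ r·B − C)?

Option 2

Option 1: r to a half-sibling = 0.25.
Option 1: r to a full sibling = 0.5.
Option 1: Σ r·B − C = (1·0.25·0.28 + 1·0.5·0.15) − 0.55 = -0.405.
Option 2: r to a full sibling = 0.5.
Option 2: r to a half first cousin = 0.0625.
Option 2: Σ r·B − C = (1·0.5·0.285 + 4·0.0625·0.134) − 0.44 = -0.264.
Option 2 has the higher net inclusive-fitness payoff.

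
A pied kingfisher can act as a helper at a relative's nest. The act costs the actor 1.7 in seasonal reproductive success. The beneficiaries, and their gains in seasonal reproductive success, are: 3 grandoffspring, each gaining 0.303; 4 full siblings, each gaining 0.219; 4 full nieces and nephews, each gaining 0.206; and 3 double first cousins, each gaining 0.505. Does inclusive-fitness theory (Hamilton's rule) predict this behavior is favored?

No

Hamilton's rule: the trait is favored when the sum of r·B over every recipient exceeds the actor's cost C.
r to a grandoffspring = 0.25 (two parent–offspring links: r = (1/2)^2 = 1/4).
r to a full sibling = 1/2 (full sibs share both parents — two paths of length 2: r = 2·(1/2)^2 = 1/2).
r to a full niece or nephew = 1/4 (full aunt/uncle↔niece/nephew: two paths of length 3 through the shared grandparent pair: r = 2·(1/2)^3 = 1/4).
r to a double first cousin = 1/4 (double first cousins share both grandparent pairs — four paths of length 4: r = 4·(1/2)^4 = 1/4).
Summing one r·B term per recipient: 3·0.25·0.303 + 4·0.5·0.219 + 4·0.25·0.206 + 3·0.25·0.505 = 1.25.
1.25 < 1.7: the indirect benefit is less than the cost.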